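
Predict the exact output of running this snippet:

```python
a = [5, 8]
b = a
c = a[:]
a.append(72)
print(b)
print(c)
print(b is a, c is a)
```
[5, 8, 72]
[5, 8]
True False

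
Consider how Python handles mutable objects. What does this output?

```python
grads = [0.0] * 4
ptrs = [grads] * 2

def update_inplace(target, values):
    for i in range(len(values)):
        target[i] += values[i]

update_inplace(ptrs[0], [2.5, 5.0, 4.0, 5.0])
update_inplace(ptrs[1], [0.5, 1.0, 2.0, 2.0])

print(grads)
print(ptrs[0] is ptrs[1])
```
[3.0, 6.0, 6.0, 7.0]
True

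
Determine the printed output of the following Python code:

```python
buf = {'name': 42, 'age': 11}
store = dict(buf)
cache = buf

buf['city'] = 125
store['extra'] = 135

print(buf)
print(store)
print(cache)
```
{'name': 42, 'age': 11, 'city': 125}
{'name': 42, 'age': 11, 'extra': 135}
{'name': 42, 'age': 11, 'city': 125}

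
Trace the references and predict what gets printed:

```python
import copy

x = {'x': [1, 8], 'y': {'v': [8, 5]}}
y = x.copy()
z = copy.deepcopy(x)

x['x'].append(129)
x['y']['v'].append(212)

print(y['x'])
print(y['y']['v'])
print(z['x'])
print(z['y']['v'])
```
[1, 8, 129]
[8, 5, 212]
[1, 8]
[8, 5]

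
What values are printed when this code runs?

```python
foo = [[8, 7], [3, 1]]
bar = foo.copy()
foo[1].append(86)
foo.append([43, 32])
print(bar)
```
[[8, 7], [3, 1, 86]]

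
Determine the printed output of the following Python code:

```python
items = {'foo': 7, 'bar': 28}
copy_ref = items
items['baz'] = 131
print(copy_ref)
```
{'foo': 7, 'bar': 28, 'baz': 131}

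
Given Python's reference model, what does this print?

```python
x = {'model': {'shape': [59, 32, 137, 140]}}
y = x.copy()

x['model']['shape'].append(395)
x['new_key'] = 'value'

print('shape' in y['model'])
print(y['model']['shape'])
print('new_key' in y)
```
True
[59, 32, 137, 140, 395]
False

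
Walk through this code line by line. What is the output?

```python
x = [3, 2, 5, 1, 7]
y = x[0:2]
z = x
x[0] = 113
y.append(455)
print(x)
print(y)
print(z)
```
[113, 2, 5, 1, 7]
[3, 2, 455]
[113, 2, 5, 1, 7]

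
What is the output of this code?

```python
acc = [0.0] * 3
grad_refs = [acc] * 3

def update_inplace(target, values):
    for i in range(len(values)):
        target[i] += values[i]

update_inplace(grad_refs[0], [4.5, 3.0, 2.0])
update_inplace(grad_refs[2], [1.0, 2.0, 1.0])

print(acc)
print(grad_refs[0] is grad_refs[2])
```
[5.5, 5.0, 3.0]
True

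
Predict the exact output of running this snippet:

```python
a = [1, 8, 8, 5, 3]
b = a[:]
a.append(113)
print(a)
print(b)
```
[1, 8, 8, 5, 3, 113]
[1, 8, 8, 5, 3]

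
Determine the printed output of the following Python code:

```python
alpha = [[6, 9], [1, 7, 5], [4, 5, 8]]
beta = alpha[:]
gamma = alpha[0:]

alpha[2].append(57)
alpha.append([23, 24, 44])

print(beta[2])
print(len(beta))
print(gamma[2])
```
[4, 5, 8, 57]
3
[4, 5, 8, 57]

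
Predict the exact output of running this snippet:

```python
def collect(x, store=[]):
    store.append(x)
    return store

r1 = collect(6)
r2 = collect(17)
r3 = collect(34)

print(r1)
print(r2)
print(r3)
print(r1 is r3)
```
[6, 17, 34]
[6, 17, 34]
[6, 17, 34]
True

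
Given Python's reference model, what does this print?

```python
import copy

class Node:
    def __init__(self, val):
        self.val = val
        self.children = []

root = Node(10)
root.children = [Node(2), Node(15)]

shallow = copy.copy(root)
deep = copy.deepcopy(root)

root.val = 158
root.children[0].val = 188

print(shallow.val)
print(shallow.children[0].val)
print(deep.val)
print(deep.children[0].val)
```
10
188
10
2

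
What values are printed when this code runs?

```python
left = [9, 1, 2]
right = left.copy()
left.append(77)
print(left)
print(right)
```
[9, 1, 2, 77]
[9, 1, 2]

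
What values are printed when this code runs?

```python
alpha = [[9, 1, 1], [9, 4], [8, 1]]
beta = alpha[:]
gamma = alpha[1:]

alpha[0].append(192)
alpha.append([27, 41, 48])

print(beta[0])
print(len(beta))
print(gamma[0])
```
[9, 1, 1, 192]
3
[9, 4]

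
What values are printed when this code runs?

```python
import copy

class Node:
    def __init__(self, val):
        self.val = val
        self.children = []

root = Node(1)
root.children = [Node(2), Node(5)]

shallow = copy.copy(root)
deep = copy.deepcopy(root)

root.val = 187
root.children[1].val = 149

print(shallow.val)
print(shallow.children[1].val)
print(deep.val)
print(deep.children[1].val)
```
1
149
1
5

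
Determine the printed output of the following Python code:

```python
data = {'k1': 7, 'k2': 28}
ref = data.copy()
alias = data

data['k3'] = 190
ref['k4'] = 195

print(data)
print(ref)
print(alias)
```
{'k1': 7, 'k2': 28, 'k3': 190}
{'k1': 7, 'k2': 28, 'k4': 195}
{'k1': 7, 'k2': 28, 'k3': 190}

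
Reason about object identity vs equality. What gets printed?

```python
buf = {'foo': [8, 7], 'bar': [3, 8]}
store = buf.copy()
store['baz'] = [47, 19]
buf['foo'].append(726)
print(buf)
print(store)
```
{'foo': [8, 7, 726], 'bar': [3, 8]}
{'foo': [8, 7, 726], 'bar': [3, 8], 'baz': [47, 19]}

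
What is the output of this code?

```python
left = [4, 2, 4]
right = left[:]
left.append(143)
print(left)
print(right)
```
[4, 2, 4, 143]
[4, 2, 4]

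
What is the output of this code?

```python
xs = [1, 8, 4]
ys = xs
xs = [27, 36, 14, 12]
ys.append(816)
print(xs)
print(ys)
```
[27, 36, 14, 12]
[1, 8, 4, 816]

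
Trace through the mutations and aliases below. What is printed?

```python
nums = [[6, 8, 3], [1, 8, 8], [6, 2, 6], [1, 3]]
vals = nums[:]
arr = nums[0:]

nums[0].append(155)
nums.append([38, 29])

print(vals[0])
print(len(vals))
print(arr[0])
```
[6, 8, 3, 155]
4
[6, 8, 3, 155]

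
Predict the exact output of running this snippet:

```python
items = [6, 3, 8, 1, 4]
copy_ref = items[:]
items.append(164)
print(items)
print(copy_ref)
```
[6, 3, 8, 1, 4, 164]
[6, 3, 8, 1, 4]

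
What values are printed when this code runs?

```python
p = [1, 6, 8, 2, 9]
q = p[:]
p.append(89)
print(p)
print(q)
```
[1, 6, 8, 2, 9, 89]
[1, 6, 8, 2, 9]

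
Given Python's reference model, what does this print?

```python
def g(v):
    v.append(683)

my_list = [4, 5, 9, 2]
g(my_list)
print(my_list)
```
[4, 5, 9, 2, 683]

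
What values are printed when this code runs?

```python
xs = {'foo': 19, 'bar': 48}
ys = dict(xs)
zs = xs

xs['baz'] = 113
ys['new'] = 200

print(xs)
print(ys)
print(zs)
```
{'foo': 19, 'bar': 48, 'baz': 113}
{'foo': 19, 'bar': 48, 'new': 200}
{'foo': 19, 'bar': 48, 'baz': 113}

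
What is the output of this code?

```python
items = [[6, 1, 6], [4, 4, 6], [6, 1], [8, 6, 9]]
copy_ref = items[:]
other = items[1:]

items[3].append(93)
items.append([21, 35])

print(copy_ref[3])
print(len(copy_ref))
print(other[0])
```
[8, 6, 9, 93]
4
[4, 4, 6]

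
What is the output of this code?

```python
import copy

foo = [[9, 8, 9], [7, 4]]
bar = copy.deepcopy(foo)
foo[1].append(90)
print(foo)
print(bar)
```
[[9, 8, 9], [7, 4, 90]]
[[9, 8, 9], [7, 4]]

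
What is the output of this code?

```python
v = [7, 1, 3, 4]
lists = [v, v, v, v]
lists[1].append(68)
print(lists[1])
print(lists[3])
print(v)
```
[7, 1, 3, 4, 68]
[7, 1, 3, 4, 68]
[7, 1, 3, 4, 68]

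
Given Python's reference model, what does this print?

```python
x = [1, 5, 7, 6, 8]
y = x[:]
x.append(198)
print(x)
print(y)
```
[1, 5, 7, 6, 8, 198]
[1, 5, 7, 6, 8]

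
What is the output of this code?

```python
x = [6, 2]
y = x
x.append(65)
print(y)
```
[6, 2, 65]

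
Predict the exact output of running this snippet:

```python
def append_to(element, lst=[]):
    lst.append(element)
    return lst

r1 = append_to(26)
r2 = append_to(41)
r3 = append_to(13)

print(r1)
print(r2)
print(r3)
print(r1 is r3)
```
[26, 41, 13]
[26, 41, 13]
[26, 41, 13]
True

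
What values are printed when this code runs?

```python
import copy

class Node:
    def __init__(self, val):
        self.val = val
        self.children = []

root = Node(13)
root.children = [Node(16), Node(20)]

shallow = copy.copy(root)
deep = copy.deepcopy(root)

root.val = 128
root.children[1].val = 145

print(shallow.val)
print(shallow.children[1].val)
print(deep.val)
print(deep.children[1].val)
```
13
145
13
20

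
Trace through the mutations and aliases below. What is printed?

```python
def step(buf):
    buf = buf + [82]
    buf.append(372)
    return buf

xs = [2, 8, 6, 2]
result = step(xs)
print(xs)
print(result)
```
[2, 8, 6, 2]
[2, 8, 6, 2, 82, 372]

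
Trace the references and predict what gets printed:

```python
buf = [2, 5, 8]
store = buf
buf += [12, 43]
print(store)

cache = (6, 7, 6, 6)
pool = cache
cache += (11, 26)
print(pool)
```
[2, 5, 8, 12, 43]
(6, 7, 6, 6)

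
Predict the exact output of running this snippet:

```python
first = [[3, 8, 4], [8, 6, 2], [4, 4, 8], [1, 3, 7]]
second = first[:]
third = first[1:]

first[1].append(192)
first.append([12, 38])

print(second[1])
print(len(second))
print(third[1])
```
[8, 6, 2, 192]
4
[4, 4, 8]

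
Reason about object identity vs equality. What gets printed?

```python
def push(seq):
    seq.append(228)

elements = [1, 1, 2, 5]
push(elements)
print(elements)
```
[1, 1, 2, 5, 228]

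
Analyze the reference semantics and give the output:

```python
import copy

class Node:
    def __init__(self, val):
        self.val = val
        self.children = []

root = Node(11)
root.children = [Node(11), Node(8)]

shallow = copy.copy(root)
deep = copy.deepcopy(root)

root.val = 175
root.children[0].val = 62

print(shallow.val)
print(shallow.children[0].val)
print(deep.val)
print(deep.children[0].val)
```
11
62
11
11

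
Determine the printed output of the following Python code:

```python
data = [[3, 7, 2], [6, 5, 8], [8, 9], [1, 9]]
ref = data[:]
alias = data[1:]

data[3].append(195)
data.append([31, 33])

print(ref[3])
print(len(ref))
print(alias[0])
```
[1, 9, 195]
4
[6, 5, 8]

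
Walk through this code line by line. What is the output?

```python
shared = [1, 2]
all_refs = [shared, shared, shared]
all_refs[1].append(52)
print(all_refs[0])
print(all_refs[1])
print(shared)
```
[1, 2, 52]
[1, 2, 52]
[1, 2, 52]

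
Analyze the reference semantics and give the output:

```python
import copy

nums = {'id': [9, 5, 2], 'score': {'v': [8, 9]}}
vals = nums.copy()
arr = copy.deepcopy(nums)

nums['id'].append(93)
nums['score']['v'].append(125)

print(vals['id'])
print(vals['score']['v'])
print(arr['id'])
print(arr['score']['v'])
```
[9, 5, 2, 93]
[8, 9, 125]
[9, 5, 2]
[8, 9]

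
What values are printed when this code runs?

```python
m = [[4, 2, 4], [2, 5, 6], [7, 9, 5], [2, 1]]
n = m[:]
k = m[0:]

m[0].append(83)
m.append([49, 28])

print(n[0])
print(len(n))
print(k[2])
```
[4, 2, 4, 83]
4
[7, 9, 5]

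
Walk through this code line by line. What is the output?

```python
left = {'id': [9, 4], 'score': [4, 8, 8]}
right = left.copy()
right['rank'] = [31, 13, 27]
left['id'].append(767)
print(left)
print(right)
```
{'id': [9, 4, 767], 'score': [4, 8, 8]}
{'id': [9, 4, 767], 'score': [4, 8, 8], 'rank': [31, 13, 27]}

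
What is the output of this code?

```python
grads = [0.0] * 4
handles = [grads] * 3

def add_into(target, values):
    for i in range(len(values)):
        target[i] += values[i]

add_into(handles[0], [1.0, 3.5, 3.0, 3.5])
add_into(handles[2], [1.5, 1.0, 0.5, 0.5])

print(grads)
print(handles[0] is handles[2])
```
[2.5, 4.5, 3.5, 4.0]
True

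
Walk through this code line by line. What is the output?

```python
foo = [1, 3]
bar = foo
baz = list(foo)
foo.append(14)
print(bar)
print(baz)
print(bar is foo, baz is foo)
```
[1, 3, 14]
[1, 3]
True False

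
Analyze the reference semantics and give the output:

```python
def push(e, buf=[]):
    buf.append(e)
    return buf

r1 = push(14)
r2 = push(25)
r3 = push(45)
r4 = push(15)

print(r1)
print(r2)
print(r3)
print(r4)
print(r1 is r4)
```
[14, 25, 45, 15]
[14, 25, 45, 15]
[14, 25, 45, 15]
[14, 25, 45, 15]
True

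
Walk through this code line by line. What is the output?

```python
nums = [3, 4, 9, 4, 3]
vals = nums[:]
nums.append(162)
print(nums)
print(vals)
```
[3, 4, 9, 4, 3, 162]
[3, 4, 9, 4, 3]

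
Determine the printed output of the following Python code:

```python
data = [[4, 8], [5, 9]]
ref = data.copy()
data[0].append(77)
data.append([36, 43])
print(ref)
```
[[4, 8, 77], [5, 9]]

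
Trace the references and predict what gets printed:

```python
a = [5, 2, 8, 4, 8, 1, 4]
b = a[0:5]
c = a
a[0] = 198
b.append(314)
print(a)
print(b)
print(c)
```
[198, 2, 8, 4, 8, 1, 4]
[5, 2, 8, 4, 8, 314]
[198, 2, 8, 4, 8, 1, 4]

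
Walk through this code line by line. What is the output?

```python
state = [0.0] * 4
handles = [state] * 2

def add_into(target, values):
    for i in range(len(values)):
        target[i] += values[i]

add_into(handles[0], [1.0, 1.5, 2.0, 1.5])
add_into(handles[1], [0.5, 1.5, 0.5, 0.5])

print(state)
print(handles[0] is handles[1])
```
[1.5, 3.0, 2.5, 2.0]
True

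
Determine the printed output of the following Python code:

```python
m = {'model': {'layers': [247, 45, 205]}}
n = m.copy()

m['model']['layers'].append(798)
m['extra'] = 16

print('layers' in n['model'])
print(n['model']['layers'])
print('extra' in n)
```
True
[247, 45, 205, 798]
False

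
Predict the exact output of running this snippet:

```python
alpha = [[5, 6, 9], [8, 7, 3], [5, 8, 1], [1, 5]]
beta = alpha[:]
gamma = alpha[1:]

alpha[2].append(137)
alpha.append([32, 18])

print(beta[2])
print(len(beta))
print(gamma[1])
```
[5, 8, 1, 137]
4
[5, 8, 1, 137]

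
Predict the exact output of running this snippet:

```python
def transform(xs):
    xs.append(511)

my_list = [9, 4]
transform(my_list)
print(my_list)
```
[9, 4, 511]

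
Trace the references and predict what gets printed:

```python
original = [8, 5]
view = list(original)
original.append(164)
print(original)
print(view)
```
[8, 5, 164]
[8, 5]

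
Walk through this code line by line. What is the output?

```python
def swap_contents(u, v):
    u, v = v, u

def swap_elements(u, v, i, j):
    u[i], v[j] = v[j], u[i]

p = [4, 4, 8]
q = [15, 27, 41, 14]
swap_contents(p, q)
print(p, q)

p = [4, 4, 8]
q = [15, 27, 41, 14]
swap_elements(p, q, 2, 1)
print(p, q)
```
[4, 4, 8] [15, 27, 41, 14]
[4, 4, 27] [15, 8, 41, 14]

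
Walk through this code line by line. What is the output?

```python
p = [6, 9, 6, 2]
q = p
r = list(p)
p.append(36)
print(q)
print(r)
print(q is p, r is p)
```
[6, 9, 6, 2, 36]
[6, 9, 6, 2]
True False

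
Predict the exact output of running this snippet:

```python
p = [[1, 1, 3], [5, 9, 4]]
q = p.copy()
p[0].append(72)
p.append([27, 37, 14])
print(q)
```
[[1, 1, 3, 72], [5, 9, 4]]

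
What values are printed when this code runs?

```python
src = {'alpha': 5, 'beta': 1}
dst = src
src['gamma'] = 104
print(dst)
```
{'alpha': 5, 'beta': 1, 'gamma': 104}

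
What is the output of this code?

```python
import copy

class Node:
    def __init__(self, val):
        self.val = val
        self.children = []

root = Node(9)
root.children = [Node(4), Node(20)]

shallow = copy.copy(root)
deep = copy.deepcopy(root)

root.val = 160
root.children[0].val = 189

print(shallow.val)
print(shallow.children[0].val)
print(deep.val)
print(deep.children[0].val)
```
9
189
9
4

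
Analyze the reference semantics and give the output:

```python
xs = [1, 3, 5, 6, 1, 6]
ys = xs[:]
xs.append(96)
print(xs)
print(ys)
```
[1, 3, 5, 6, 1, 6, 96]
[1, 3, 5, 6, 1, 6]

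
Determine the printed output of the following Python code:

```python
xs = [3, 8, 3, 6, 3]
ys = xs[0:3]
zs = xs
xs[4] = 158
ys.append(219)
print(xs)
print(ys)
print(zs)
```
[3, 8, 3, 6, 158]
[3, 8, 3, 219]
[3, 8, 3, 6, 158]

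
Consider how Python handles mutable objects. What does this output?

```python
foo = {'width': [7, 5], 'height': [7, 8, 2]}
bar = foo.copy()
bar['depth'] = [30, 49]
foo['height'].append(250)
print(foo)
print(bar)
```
{'width': [7, 5], 'height': [7, 8, 2, 250]}
{'width': [7, 5], 'height': [7, 8, 2, 250], 'depth': [30, 49]}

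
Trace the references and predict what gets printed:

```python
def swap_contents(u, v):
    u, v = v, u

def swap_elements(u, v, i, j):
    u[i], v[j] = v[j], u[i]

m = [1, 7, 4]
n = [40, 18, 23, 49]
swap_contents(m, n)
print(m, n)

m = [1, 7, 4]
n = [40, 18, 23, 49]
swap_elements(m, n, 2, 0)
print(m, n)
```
[1, 7, 4] [40, 18, 23, 49]
[1, 7, 40] [4, 18, 23, 49]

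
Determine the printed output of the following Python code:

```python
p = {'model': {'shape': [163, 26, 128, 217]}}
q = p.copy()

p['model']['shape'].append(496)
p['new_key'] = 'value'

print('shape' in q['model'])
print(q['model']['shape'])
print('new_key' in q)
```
True
[163, 26, 128, 217, 496]
False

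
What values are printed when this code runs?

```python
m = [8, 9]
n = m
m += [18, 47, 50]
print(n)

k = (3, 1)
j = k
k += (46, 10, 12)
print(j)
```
[8, 9, 18, 47, 50]
(3, 1)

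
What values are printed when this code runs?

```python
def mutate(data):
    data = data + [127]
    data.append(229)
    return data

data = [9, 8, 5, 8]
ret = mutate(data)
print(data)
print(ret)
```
[9, 8, 5, 8]
[9, 8, 5, 8, 127, 229]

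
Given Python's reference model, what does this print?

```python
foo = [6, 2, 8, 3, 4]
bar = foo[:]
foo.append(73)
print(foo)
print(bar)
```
[6, 2, 8, 3, 4, 73]
[6, 2, 8, 3, 4]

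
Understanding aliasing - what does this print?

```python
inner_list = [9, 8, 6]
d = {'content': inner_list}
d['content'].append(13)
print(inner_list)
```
[9, 8, 6, 13]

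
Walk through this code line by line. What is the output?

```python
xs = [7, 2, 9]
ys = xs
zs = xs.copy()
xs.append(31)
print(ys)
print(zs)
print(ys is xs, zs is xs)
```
[7, 2, 9, 31]
[7, 2, 9]
True False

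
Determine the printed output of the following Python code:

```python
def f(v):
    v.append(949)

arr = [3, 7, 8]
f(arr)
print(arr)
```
[3, 7, 8, 949]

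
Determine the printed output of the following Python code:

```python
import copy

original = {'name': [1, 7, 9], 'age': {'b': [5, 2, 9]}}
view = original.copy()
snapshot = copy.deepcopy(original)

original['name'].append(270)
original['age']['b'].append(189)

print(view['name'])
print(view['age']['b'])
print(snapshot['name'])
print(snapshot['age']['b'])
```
[1, 7, 9, 270]
[5, 2, 9, 189]
[1, 7, 9]
[5, 2, 9]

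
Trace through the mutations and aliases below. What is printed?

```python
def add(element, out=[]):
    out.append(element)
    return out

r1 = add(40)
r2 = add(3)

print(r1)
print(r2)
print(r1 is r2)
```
[40, 3]
[40, 3]
True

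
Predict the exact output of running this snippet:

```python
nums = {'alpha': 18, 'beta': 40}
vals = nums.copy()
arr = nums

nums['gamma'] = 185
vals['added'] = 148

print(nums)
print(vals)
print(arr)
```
{'alpha': 18, 'beta': 40, 'gamma': 185}
{'alpha': 18, 'beta': 40, 'added': 148}
{'alpha': 18, 'beta': 40, 'gamma': 185}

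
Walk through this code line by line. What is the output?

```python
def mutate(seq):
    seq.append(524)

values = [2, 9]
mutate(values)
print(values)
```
[2, 9, 524]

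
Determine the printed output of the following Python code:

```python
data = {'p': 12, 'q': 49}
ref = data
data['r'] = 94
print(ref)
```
{'p': 12, 'q': 49, 'r': 94}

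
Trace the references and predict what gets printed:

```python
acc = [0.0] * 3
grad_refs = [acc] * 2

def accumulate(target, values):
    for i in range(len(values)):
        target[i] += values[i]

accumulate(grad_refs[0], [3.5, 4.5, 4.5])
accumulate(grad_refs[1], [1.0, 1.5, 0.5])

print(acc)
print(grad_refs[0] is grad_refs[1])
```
[4.5, 6.0, 5.0]
True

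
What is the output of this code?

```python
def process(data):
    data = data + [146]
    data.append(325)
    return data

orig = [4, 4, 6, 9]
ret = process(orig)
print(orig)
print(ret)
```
[4, 4, 6, 9]
[4, 4, 6, 9, 146, 325]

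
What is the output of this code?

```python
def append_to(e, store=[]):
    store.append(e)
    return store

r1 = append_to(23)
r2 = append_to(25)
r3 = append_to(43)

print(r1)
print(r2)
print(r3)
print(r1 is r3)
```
[23, 25, 43]
[23, 25, 43]
[23, 25, 43]
True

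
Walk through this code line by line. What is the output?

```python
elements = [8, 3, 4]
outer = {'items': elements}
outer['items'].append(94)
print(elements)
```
[8, 3, 4, 94]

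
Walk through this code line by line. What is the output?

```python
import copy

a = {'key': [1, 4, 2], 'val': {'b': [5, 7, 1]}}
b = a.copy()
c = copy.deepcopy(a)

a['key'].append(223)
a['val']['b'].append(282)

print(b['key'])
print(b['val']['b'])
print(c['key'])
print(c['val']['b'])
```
[1, 4, 2, 223]
[5, 7, 1, 282]
[1, 4, 2]
[5, 7, 1]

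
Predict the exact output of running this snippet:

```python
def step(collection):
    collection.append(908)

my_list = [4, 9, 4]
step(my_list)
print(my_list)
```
[4, 9, 4, 908]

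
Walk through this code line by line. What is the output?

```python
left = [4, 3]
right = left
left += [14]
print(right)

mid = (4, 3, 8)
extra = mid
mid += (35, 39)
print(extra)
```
[4, 3, 14]
(4, 3, 8)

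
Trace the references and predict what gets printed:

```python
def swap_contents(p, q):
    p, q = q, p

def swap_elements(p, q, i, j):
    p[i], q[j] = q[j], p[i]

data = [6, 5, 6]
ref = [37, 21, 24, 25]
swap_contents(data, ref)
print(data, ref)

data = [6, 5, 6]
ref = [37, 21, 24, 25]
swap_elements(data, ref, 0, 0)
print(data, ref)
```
[6, 5, 6] [37, 21, 24, 25]
[37, 5, 6] [6, 21, 24, 25]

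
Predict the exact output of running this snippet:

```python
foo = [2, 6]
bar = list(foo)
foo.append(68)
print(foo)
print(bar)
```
[2, 6, 68]
[2, 6]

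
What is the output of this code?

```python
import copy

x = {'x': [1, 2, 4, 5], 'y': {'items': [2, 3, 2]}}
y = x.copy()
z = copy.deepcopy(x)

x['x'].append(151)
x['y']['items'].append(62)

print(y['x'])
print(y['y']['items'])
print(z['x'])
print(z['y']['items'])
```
[1, 2, 4, 5, 151]
[2, 3, 2, 62]
[1, 2, 4, 5]
[2, 3, 2]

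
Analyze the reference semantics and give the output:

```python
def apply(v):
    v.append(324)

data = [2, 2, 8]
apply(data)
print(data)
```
[2, 2, 8, 324]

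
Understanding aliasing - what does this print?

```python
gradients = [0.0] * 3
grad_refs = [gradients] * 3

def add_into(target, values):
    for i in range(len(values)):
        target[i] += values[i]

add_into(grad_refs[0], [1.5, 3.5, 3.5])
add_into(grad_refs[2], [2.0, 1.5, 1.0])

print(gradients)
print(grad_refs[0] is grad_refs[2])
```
[3.5, 5.0, 4.5]
True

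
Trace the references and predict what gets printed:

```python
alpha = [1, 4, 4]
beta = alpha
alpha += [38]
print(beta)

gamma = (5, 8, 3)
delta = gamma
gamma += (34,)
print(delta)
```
[1, 4, 4, 38]
(5, 8, 3)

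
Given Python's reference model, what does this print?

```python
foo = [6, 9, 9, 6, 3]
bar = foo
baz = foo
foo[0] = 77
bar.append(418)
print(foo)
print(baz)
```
[77, 9, 9, 6, 3, 418]
[77, 9, 9, 6, 3, 418]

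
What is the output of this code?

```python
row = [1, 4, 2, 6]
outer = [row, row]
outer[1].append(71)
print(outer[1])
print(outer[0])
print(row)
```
[1, 4, 2, 6, 71]
[1, 4, 2, 6, 71]
[1, 4, 2, 6, 71]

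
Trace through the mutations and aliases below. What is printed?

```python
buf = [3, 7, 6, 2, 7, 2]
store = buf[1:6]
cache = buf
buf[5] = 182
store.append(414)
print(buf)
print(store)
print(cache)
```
[3, 7, 6, 2, 7, 182]
[7, 6, 2, 7, 2, 414]
[3, 7, 6, 2, 7, 182]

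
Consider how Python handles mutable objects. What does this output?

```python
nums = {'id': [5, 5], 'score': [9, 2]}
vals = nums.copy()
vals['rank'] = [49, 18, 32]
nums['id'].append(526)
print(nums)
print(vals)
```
{'id': [5, 5, 526], 'score': [9, 2]}
{'id': [5, 5, 526], 'score': [9, 2], 'rank': [49, 18, 32]}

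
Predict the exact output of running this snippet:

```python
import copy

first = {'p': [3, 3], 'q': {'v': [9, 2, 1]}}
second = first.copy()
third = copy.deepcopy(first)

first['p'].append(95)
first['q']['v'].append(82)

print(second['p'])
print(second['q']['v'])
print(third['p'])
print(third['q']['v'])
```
[3, 3, 95]
[9, 2, 1, 82]
[3, 3]
[9, 2, 1]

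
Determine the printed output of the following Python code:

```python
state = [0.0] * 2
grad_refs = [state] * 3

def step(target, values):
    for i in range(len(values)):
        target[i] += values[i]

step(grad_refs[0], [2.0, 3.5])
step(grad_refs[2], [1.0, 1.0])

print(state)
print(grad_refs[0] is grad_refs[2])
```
[3.0, 4.5]
True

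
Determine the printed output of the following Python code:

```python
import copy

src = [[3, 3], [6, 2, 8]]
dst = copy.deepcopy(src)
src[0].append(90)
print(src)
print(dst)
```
[[3, 3, 90], [6, 2, 8]]
[[3, 3], [6, 2, 8]]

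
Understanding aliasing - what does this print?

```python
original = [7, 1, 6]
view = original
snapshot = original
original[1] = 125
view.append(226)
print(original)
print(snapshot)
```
[7, 125, 6, 226]
[7, 125, 6, 226]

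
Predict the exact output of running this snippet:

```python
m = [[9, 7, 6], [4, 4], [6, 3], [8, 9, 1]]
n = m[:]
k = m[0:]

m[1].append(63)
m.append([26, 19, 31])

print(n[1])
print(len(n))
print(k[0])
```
[4, 4, 63]
4
[9, 7, 6]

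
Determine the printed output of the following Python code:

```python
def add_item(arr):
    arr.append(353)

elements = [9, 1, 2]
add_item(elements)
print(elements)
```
[9, 1, 2, 353]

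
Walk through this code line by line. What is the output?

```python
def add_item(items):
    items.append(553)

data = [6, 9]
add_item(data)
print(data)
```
[6, 9, 553]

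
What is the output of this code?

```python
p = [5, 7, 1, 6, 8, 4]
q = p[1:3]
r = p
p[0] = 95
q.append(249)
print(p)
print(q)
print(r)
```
[95, 7, 1, 6, 8, 4]
[7, 1, 249]
[95, 7, 1, 6, 8, 4]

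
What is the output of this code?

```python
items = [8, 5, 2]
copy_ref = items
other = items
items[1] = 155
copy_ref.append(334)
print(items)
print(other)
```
[8, 155, 2, 334]
[8, 155, 2, 334]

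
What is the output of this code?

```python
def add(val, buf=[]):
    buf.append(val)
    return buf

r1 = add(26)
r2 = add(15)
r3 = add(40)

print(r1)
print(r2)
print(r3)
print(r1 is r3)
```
[26, 15, 40]
[26, 15, 40]
[26, 15, 40]
True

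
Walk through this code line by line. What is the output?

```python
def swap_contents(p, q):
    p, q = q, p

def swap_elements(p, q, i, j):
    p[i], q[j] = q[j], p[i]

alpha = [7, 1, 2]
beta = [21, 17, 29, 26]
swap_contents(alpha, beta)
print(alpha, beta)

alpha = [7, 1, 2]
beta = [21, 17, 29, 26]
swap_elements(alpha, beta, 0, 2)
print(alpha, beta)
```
[7, 1, 2] [21, 17, 29, 26]
[29, 1, 2] [21, 17, 7, 26]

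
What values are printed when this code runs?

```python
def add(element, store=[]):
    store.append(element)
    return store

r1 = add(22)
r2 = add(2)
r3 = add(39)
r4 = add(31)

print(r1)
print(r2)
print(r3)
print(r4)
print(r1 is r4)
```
[22, 2, 39, 31]
[22, 2, 39, 31]
[22, 2, 39, 31]
[22, 2, 39, 31]
True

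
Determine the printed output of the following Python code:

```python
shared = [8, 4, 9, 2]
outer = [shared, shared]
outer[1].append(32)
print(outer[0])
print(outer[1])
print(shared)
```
[8, 4, 9, 2, 32]
[8, 4, 9, 2, 32]
[8, 4, 9, 2, 32]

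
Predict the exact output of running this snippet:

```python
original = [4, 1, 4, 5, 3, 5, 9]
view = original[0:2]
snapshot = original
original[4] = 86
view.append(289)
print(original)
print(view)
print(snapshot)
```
[4, 1, 4, 5, 86, 5, 9]
[4, 1, 289]
[4, 1, 4, 5, 86, 5, 9]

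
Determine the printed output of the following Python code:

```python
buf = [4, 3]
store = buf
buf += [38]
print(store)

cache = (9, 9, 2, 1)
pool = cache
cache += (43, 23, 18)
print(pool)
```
[4, 3, 38]
(9, 9, 2, 1)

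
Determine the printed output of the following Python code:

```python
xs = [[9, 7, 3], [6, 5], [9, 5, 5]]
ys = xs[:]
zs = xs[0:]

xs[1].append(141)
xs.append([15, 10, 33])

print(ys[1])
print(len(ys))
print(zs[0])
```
[6, 5, 141]
3
[9, 7, 3]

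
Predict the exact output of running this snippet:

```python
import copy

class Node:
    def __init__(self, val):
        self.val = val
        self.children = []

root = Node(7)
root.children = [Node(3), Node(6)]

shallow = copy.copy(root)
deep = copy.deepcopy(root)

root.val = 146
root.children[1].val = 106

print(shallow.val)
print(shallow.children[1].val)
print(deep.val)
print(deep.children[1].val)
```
7
106
7
6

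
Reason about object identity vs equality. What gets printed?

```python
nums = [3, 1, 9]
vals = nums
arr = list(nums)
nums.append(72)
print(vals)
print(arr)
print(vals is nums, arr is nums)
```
[3, 1, 9, 72]
[3, 1, 9]
True False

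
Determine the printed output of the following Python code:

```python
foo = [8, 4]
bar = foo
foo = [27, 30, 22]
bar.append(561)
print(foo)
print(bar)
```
[27, 30, 22]
[8, 4, 561]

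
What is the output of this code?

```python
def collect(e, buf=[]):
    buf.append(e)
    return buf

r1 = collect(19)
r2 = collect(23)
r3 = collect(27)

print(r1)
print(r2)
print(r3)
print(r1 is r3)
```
[19, 23, 27]
[19, 23, 27]
[19, 23, 27]
True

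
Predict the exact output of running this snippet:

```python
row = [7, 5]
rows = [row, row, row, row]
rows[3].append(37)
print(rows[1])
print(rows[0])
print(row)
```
[7, 5, 37]
[7, 5, 37]
[7, 5, 37]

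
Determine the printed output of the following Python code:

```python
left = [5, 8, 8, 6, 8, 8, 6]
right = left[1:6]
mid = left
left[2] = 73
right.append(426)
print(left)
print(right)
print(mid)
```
[5, 8, 73, 6, 8, 8, 6]
[8, 8, 6, 8, 8, 426]
[5, 8, 73, 6, 8, 8, 6]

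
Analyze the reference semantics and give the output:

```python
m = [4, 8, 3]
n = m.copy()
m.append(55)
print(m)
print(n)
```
[4, 8, 3, 55]
[4, 8, 3]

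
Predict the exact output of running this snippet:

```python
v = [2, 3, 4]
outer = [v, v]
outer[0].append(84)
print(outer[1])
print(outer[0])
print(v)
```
[2, 3, 4, 84]
[2, 3, 4, 84]
[2, 3, 4, 84]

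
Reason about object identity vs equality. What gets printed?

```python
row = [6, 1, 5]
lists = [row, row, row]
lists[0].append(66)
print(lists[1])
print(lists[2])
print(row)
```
[6, 1, 5, 66]
[6, 1, 5, 66]
[6, 1, 5, 66]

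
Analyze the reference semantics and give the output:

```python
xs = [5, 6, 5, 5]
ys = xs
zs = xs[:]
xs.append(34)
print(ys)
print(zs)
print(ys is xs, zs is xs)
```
[5, 6, 5, 5, 34]
[5, 6, 5, 5]
True False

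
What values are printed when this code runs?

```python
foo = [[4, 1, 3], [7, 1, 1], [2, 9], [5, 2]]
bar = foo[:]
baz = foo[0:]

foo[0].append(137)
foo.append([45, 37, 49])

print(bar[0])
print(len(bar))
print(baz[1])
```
[4, 1, 3, 137]
4
[7, 1, 1]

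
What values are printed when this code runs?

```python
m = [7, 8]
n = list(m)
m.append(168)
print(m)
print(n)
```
[7, 8, 168]
[7, 8]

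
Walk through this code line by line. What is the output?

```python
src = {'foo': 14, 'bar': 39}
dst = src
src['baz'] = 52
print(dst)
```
{'foo': 14, 'bar': 39, 'baz': 52}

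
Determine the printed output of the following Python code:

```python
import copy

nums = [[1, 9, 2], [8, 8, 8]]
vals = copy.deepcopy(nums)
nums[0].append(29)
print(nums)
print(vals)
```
[[1, 9, 2, 29], [8, 8, 8]]
[[1, 9, 2], [8, 8, 8]]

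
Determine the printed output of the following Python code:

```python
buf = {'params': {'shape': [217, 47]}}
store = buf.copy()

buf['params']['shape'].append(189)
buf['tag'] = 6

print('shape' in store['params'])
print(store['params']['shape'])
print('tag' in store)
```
True
[217, 47, 189]
False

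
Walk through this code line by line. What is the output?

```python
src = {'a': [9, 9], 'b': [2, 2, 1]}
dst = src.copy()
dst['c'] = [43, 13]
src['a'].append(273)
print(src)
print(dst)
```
{'a': [9, 9, 273], 'b': [2, 2, 1]}
{'a': [9, 9, 273], 'b': [2, 2, 1], 'c': [43, 13]}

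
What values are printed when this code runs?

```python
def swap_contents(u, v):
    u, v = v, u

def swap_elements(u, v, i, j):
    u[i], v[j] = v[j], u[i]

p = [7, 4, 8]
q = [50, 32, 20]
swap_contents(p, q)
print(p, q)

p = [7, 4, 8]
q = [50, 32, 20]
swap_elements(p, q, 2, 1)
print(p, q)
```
[7, 4, 8] [50, 32, 20]
[7, 4, 32] [50, 8, 20]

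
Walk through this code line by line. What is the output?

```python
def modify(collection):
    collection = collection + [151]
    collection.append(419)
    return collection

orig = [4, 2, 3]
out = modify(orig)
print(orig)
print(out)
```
[4, 2, 3]
[4, 2, 3, 151, 419]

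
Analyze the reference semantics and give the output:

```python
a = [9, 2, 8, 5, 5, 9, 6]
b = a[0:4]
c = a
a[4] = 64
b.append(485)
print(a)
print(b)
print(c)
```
[9, 2, 8, 5, 64, 9, 6]
[9, 2, 8, 5, 485]
[9, 2, 8, 5, 64, 9, 6]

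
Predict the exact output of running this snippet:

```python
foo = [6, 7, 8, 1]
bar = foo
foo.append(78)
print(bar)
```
[6, 7, 8, 1, 78]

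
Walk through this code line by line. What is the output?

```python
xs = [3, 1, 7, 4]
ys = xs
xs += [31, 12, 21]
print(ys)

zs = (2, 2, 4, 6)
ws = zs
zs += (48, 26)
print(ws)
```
[3, 1, 7, 4, 31, 12, 21]
(2, 2, 4, 6)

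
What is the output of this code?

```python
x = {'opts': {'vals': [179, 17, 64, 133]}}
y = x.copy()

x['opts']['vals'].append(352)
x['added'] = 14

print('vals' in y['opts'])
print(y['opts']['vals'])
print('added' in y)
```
True
[179, 17, 64, 133, 352]
False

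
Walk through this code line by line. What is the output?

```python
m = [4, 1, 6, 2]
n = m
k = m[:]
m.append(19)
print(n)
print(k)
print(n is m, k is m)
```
[4, 1, 6, 2, 19]
[4, 1, 6, 2]
True False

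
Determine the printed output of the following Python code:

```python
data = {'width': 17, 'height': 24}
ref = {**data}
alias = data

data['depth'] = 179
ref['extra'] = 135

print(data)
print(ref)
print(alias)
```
{'width': 17, 'height': 24, 'depth': 179}
{'width': 17, 'height': 24, 'extra': 135}
{'width': 17, 'height': 24, 'depth': 179}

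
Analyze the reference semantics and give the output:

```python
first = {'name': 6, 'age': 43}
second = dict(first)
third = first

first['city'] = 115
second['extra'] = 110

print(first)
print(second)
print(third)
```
{'name': 6, 'age': 43, 'city': 115}
{'name': 6, 'age': 43, 'extra': 110}
{'name': 6, 'age': 43, 'city': 115}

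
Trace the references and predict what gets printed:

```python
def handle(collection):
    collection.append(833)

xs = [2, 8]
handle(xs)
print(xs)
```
[2, 8, 833]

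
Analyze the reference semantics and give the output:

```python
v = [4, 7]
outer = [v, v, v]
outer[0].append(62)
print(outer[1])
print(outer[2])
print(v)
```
[4, 7, 62]
[4, 7, 62]
[4, 7, 62]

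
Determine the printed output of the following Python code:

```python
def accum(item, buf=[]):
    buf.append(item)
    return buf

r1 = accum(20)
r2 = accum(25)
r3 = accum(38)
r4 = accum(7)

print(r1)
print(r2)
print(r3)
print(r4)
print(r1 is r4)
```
[20, 25, 38, 7]
[20, 25, 38, 7]
[20, 25, 38, 7]
[20, 25, 38, 7]
True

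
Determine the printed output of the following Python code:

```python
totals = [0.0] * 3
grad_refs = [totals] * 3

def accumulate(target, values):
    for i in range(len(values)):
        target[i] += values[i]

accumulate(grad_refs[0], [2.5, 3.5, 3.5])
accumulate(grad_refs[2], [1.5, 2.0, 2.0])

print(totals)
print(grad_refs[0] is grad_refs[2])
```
[4.0, 5.5, 5.5]
True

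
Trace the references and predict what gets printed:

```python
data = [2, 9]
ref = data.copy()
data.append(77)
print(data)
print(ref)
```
[2, 9, 77]
[2, 9]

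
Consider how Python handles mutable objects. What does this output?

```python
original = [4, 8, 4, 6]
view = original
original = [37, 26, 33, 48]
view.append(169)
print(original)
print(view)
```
[37, 26, 33, 48]
[4, 8, 4, 6, 169]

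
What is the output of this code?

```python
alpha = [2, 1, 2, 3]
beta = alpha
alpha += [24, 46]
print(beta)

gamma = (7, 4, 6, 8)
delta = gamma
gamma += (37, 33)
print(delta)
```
[2, 1, 2, 3, 24, 46]
(7, 4, 6, 8)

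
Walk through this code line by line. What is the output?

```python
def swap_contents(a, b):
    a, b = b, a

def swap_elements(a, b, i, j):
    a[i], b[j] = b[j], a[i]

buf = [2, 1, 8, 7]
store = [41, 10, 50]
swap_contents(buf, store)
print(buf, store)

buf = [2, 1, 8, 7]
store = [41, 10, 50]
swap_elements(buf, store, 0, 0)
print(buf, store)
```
[2, 1, 8, 7] [41, 10, 50]
[41, 1, 8, 7] [2, 10, 50]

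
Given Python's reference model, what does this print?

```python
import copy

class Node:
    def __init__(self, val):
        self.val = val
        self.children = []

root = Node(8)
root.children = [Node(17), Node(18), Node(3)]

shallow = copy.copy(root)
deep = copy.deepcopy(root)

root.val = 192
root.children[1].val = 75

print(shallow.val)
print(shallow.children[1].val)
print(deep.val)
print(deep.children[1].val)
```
8
75
8
18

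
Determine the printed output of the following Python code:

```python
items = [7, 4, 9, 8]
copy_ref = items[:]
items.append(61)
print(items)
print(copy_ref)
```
[7, 4, 9, 8, 61]
[7, 4, 9, 8]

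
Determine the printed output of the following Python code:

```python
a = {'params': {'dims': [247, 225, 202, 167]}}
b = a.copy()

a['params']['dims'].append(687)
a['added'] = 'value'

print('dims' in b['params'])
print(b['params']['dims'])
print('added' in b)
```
True
[247, 225, 202, 167, 687]
False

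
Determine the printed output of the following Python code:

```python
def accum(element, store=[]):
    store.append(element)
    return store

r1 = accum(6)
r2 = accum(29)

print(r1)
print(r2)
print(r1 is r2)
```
[6, 29]
[6, 29]
True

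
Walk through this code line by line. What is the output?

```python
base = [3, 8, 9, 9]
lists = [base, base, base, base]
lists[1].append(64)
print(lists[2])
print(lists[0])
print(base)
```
[3, 8, 9, 9, 64]
[3, 8, 9, 9, 64]
[3, 8, 9, 9, 64]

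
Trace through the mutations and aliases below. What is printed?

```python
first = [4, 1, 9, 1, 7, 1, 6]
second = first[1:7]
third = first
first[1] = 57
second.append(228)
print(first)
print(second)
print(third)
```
[4, 57, 9, 1, 7, 1, 6]
[1, 9, 1, 7, 1, 6, 228]
[4, 57, 9, 1, 7, 1, 6]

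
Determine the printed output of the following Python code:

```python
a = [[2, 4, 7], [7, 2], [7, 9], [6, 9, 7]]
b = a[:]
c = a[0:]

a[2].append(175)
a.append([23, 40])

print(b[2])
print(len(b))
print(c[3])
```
[7, 9, 175]
4
[6, 9, 7]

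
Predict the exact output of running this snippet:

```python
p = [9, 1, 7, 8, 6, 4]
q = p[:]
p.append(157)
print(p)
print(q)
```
[9, 1, 7, 8, 6, 4, 157]
[9, 1, 7, 8, 6, 4]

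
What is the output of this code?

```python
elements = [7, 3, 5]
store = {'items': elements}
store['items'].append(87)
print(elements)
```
[7, 3, 5, 87]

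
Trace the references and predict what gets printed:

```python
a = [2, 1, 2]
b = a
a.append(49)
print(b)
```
[2, 1, 2, 49]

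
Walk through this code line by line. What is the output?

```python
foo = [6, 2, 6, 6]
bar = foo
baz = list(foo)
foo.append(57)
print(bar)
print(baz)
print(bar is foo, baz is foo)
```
[6, 2, 6, 6, 57]
[6, 2, 6, 6]
True False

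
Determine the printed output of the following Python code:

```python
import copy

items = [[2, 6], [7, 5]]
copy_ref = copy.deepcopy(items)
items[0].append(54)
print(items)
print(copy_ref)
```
[[2, 6, 54], [7, 5]]
[[2, 6], [7, 5]]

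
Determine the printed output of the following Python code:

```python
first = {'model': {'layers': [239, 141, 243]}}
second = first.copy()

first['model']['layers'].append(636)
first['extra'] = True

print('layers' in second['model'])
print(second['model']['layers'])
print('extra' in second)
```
True
[239, 141, 243, 636]
False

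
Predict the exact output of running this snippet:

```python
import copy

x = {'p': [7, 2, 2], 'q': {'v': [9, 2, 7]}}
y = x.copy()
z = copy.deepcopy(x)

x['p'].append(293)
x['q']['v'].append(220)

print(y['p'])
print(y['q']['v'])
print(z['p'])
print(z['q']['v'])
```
[7, 2, 2, 293]
[9, 2, 7, 220]
[7, 2, 2]
[9, 2, 7]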